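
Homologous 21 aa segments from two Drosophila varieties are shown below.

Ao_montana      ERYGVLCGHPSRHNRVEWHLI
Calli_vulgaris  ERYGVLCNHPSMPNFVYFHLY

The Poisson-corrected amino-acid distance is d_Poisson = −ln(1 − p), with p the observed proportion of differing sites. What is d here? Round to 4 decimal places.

Mismatches occur at site 8 (G→N), site 12 (R→M), site 13 (H→P), site 15 (R→F), site 17 (E→Y), site 18 (W→F), site 21 (I→Y).
p = 7/21 = 0.333333.
d = −ln(1 − 0.333333) = −ln(0.666667) = 0.4055.

0.4055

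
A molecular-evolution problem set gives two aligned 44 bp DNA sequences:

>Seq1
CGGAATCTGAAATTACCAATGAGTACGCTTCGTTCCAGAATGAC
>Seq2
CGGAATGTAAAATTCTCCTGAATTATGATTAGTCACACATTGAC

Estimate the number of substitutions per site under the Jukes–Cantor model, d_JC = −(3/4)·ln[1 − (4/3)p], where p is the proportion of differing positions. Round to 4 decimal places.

0.4975

Differing sites — 7:C/G; 9:G/A; 15:A/C; 16:C/T; 18:A/C; 19:A/T; 20:T/G; 21:G/A; 23:G/T; 26:C/T; 28:C/A; 31:C/A; 34:T/C; 35:C/A; 38:G/C; 40:A/T.
p = 16/44 = 0.363636.
d = −0.75 · ln(1 − (4/3)·0.363636) = −0.75 · ln(0.515152) = −0.75 · (-0.663293) = 0.4975.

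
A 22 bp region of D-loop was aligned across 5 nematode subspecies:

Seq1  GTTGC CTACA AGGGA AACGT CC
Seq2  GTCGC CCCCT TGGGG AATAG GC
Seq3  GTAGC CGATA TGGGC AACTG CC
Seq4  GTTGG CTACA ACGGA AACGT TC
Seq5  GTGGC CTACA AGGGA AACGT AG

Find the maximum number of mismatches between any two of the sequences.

Pairwise Hamming distances:
  Seq1 vs Seq2: 10
  Seq1 vs Seq3: 7
  Seq1 vs Seq4: 3
  Seq1 vs Seq5: 3
  Seq2 vs Seq3: 9
  Seq2 vs Seq4: 12
  Seq2 vs Seq5: 11
  Seq3 vs Seq4: 10
  Seq3 vs Seq5: 9
  Seq4 vs Seq5: 5
The largest is 12, between Seq2 and Seq4.

12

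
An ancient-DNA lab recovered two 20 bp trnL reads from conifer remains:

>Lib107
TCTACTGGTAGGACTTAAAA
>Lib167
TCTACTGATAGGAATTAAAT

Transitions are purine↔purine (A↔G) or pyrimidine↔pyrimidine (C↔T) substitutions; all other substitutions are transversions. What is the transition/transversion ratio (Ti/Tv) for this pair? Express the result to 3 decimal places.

0.500

The sequences differ at positions 8 (G/A, transition), 14 (C/A, transversion), 20 (A/T, transversion).
Of the 3 differences, 1 transition and 2 transversions, so Ti/Tv = 1/2 = 0.500.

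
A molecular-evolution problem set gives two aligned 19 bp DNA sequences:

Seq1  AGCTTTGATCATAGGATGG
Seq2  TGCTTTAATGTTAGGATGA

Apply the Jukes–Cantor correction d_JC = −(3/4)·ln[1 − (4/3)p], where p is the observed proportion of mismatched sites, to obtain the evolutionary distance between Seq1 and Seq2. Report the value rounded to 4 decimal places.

The sequences differ at positions 1 (A/T), 7 (G/A), 10 (C/G), 11 (A/T), 19 (G/A).
p = 5/19 = 0.263158.
d = −0.75 · ln(1 − (4/3)·0.263158) = −0.75 · ln(0.649123) = −0.75 · (-0.432133) = 0.3241.

0.3241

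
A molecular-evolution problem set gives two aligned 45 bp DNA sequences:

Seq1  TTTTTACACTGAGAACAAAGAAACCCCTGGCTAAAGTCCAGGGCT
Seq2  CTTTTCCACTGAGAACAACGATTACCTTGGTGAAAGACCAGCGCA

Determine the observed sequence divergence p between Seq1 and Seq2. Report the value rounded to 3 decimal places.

0.267

Differing sites — 1:T/C; 6:A/C; 19:A/C; 22:A/T; 23:A/T; 24:C/A; 27:C/T; 31:C/T; 32:T/G; 37:T/A; 42:G/C; 45:T/A.
There are 12 differences over 45 sites, so p = 12/45 = 0.267.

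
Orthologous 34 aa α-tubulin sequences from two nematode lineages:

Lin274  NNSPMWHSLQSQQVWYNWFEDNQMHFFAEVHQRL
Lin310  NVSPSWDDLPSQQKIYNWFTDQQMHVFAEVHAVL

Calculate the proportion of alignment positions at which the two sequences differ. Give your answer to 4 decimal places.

0.3529

Mismatches occur at site 2 (N→V), site 5 (M→S), site 7 (H→D), site 8 (S→D), site 10 (Q→P), site 14 (V→K), site 15 (W→I), site 20 (E→T), site 22 (N→Q), site 26 (F→V), site 32 (Q→A), site 33 (R→V).
There are 12 differences over 34 sites, so p = 12/34 = 0.3529.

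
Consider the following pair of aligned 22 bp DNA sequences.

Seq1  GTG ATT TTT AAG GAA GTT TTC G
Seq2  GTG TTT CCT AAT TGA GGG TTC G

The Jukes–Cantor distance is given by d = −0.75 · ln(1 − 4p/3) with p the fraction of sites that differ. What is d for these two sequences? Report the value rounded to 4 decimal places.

Mismatches occur at site 4 (A↔T), site 7 (T↔C), site 8 (T↔C), site 12 (G↔T), site 13 (G↔T), site 14 (A↔G), site 17 (T↔G), site 18 (T↔G).
p = 8/22 = 0.363636.
d = −0.75 · ln(1 − (4/3)·0.363636) = −0.75 · ln(0.515152) = −0.75 · (-0.663293) = 0.4975.

0.4975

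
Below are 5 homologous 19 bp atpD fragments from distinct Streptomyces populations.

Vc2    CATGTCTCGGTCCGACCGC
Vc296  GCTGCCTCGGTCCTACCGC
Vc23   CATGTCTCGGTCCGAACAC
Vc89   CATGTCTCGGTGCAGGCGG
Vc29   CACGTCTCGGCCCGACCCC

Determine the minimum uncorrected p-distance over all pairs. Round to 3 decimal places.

0.105

Pairwise Hamming distances:
  Vc2 vs Vc296: 4
  Vc2 vs Vc23: 2
  Vc2 vs Vc89: 5
  Vc2 vs Vc29: 3
  Vc296 vs Vc23: 6
  Vc296 vs Vc89: 8
  Vc296 vs Vc29: 7
  Vc23 vs Vc89: 6
  Vc23 vs Vc29: 4
  Vc89 vs Vc29: 8
The smallest is 2 mismatches, between Vc2 and Vc23; p = 2/19 = 0.105.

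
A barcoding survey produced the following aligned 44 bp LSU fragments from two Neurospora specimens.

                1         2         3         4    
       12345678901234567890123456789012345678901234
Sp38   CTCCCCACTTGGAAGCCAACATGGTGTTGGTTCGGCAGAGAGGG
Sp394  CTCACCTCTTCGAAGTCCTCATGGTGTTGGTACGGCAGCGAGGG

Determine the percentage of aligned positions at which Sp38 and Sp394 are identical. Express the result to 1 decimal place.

Differing sites — 4:C/A; 7:A/T; 11:G/C; 16:C/T; 18:A/C; 19:A/T; 32:T/A; 39:A/C.
36 of the 44 sites match, so the percent identity is 36/44 × 100 = 81.8%.

81.8%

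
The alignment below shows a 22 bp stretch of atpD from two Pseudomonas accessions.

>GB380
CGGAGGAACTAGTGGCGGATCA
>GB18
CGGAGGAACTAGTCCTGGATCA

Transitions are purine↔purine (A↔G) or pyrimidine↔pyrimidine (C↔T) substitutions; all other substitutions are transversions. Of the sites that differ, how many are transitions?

1

Differing sites — 14:G/C (Tv); 15:G/C (Tv); 16:C/T (Ti).
Of the 3 differences, 1 transition and 2 transversions, so the answer is 1.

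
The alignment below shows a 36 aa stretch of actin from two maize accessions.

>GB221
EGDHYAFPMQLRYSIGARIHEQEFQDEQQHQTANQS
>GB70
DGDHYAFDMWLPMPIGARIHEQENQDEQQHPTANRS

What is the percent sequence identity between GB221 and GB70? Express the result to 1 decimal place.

75.0%

Mismatches occur at site 1 (E/D), site 8 (P/D), site 10 (Q/W), site 12 (R/P), site 13 (Y/M), site 14 (S/P), site 24 (F/N), site 31 (Q/P), site 35 (Q/R).
27 of the 36 sites match, so the percent identity is 27/36 × 100 = 75.0%.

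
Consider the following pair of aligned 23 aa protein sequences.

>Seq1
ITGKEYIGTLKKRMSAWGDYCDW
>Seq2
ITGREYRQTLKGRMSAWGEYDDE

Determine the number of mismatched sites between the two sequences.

7

Differing sites — 4:K/R; 7:I/R; 8:G/Q; 12:K/G; 19:D/E; 21:C/D; 23:W/E.
That gives 7 mismatches out of 23 aligned sites, so the Hamming distance is 7.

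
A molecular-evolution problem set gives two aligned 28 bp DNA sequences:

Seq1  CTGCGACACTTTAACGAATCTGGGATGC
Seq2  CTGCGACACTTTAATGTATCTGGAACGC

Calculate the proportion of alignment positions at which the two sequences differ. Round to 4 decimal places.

0.1429

Mismatches occur at site 15 (C→T), site 17 (A→T), site 24 (G→A), site 26 (T→C).
There are 4 differences over 28 sites, so p = 4/28 = 0.1429.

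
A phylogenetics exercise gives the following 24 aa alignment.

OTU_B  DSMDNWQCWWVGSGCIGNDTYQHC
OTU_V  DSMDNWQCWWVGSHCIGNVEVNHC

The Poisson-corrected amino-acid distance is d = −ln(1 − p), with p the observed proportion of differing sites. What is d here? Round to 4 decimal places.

0.2336

The sequences differ at positions 14 (G/H), 19 (D/V), 20 (T/E), 21 (Y/V), 22 (Q/N).
p = 5/24 = 0.208333.
d = −ln(1 − 0.208333) = −ln(0.791667) = 0.2336.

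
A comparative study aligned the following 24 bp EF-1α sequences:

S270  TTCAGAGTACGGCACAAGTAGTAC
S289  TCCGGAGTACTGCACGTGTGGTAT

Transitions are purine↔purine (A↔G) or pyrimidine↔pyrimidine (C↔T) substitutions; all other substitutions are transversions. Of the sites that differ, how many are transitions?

5

Differing sites — 2:T/C (Ti); 4:A/G (Ti); 11:G/T (Tv); 16:A/G (Ti); 17:A/T (Tv); 20:A/G (Ti); 24:C/T (Ti).
Of the 7 differences, 5 transitions and 2 transversions, so the answer is 5.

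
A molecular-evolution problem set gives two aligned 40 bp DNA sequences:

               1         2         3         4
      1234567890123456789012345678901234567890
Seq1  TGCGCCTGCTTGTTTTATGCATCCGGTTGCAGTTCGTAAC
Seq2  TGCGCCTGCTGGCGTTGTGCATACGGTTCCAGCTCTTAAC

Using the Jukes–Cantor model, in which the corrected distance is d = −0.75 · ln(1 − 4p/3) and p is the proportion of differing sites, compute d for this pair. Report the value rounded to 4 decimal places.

Differing sites — 11:T/G; 13:T/C; 14:T/G; 17:A/G; 23:C/A; 29:G/C; 33:T/C; 36:G/T.
p = 8/40 = 0.200000.
d = −0.75 · ln(1 − (4/3)·0.200000) = −0.75 · ln(0.733333) = −0.75 · (-0.310155) = 0.2326.

0.2326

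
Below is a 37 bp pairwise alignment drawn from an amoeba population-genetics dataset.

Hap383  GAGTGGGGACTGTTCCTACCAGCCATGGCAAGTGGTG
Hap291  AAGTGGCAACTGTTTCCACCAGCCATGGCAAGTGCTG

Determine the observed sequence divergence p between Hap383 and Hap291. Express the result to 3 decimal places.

0.162

Differing sites — 1:G/A; 7:G/C; 8:G/A; 15:C/T; 17:T/C; 35:G/C.
There are 6 differences over 37 sites, so p = 6/37 = 0.162.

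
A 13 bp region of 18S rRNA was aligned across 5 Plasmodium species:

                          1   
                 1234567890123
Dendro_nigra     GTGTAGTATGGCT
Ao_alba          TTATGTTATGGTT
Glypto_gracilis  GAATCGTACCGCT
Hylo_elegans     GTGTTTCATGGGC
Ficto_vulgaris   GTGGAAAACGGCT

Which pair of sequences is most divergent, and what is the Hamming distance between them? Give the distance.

9

Pairwise Hamming distances:
  Dendro_nigra vs Ao_alba: 5
  Dendro_nigra vs Glypto_gracilis: 5
  Dendro_nigra vs Hylo_elegans: 5
  Dendro_nigra vs Ficto_vulgaris: 4
  Ao_alba vs Glypto_gracilis: 7
  Ao_alba vs Hylo_elegans: 6
  Ao_alba vs Ficto_vulgaris: 8
  Glypto_gracilis vs Hylo_elegans: 9
  Glypto_gracilis vs Ficto_vulgaris: 7
  Hylo_elegans vs Ficto_vulgaris: 7
The largest is 9, between Glypto_gracilis and Hylo_elegans.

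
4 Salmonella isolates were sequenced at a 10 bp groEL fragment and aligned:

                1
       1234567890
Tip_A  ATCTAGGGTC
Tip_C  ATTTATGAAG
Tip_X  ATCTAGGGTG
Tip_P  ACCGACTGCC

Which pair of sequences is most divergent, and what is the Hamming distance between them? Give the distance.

8

Pairwise Hamming distances:
  Tip_A vs Tip_C: 5
  Tip_A vs Tip_X: 1
  Tip_A vs Tip_P: 5
  Tip_C vs Tip_X: 4
  Tip_C vs Tip_P: 8
  Tip_X vs Tip_P: 6
The largest is 8, between Tip_C and Tip_P.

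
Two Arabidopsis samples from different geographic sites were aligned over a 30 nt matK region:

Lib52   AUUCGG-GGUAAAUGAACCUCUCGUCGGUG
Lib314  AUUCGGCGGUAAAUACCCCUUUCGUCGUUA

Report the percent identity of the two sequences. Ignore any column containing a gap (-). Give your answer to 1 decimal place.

Excluding the 1 gap column leaves 29 comparable sites.
The sequences differ at positions 15 (G/A), 16 (A/C), 17 (A/C), 21 (C/U), 28 (G/U), 30 (G/A).
23 of the 29 comparable sites match, so the percent identity is 23/29 × 100 = 79.3%.

79.3%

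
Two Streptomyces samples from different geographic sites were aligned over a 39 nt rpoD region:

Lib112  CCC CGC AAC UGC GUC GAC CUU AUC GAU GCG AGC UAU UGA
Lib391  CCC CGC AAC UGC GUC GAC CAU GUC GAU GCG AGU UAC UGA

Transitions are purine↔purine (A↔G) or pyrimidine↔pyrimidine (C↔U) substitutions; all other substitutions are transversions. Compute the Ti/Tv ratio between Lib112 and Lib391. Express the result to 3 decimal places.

Differing sites — 20:U/A (Tv); 22:A/G (Ti); 33:C/U (Ti); 36:U/C (Ti).
Of the 4 differences, 3 transitions and 1 transversion, so Ti/Tv = 3/1 = 3.000.

3.000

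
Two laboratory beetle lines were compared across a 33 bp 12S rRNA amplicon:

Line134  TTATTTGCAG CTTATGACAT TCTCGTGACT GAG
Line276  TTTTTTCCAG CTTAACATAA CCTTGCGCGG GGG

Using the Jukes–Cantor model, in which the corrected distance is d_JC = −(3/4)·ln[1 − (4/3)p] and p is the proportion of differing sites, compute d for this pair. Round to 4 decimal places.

Differing sites — 3:A/T; 7:G/C; 15:T/A; 16:G/C; 18:C/T; 20:T/A; 21:T/C; 24:C/T; 26:T/C; 28:A/C; 29:C/G; 30:T/G; 32:A/G.
p = 13/33 = 0.393939.
d = −0.75 · ln(1 − (4/3)·0.393939) = −0.75 · ln(0.474748) = −0.75 · (-0.744971) = 0.5587.

0.5587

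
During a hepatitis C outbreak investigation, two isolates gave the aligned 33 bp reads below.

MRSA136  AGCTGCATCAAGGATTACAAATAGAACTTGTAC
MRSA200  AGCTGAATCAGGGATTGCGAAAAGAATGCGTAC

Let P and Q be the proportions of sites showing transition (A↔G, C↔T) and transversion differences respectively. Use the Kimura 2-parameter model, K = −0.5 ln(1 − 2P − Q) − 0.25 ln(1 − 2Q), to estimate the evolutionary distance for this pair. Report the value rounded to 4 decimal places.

Differing sites — 6:C/A (Tv); 11:A/G (Ti); 17:A/G (Ti); 19:A/G (Ti); 22:T/A (Tv); 27:C/T (Ti); 28:T/G (Tv); 29:T/C (Ti).
Of the 8 differences, 5 transitions and 3 transversions over 33 sites: P = 5/33 = 0.151515, Q = 3/33 = 0.090909.
d = −0.5·ln(0.606061) − 0.25·ln(0.818182) = −0.5·(-0.500775) − 0.25·(-0.200670) = 0.3006.

0.3006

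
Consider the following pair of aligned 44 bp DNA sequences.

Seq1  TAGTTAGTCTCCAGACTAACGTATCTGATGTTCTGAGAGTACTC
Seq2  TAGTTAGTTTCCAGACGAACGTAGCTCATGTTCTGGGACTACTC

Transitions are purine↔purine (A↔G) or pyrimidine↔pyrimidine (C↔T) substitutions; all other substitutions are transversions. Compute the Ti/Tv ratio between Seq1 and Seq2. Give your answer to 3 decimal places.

Differing sites — 9:C/T (Ti); 17:T/G (Tv); 24:T/G (Tv); 27:G/C (Tv); 36:A/G (Ti); 39:G/C (Tv).
Of the 6 differences, 2 transitions and 4 transversions, so Ti/Tv = 2/4 = 0.500.

0.500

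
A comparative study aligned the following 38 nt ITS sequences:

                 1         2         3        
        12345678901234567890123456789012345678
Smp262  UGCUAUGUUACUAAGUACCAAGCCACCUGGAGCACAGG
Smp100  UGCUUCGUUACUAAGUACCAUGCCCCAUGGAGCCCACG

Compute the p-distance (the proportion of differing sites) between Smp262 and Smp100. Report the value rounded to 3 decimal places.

0.184

Mismatches occur at site 5 (A↔U), site 6 (U↔C), site 21 (A↔U), site 25 (A↔C), site 27 (C↔A), site 34 (A↔C), site 37 (G↔C).
There are 7 differences over 38 sites, so p = 7/38 = 0.184.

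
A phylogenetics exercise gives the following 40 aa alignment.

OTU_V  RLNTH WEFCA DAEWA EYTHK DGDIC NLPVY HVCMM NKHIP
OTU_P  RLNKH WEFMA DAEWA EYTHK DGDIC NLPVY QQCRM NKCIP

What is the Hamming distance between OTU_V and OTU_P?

The sequences differ at positions 4 (T/K), 9 (C/M), 31 (H/Q), 32 (V/Q), 34 (M/R), 38 (H/C).
That gives 6 mismatches out of 40 aligned sites, so the Hamming distance is 6.

6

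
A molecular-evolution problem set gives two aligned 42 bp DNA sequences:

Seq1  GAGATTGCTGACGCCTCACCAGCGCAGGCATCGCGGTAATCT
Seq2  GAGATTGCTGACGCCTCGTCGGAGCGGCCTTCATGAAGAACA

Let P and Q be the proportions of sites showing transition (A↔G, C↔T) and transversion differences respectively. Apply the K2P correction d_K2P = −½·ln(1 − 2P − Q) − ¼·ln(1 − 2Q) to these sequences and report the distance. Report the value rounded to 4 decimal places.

Mismatches occur at site 18 (A→G, transition), site 19 (C→T, transition), site 21 (A→G, transition), site 23 (C→A, transversion), site 26 (A→G, transition), site 28 (G→C, transversion), site 30 (A→T, transversion), site 33 (G→A, transition), site 34 (C→T, transition), site 36 (G→A, transition), site 37 (T→A, transversion), site 38 (A→G, transition), site 40 (T→A, transversion), site 42 (T→A, transversion).
Of the 14 differences, 8 transitions and 6 transversions over 42 sites: P = 8/42 = 0.190476, Q = 6/42 = 0.142857.
d = −0.5·ln(0.476191) − 0.25·ln(0.714286) = −0.5·(-0.741936) − 0.25·(-0.336472) = 0.4551.

0.4551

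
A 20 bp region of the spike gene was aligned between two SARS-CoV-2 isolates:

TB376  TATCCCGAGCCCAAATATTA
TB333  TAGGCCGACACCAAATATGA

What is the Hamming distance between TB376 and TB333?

The sequences differ at positions 3 (T/G), 4 (C/G), 9 (G/C), 10 (C/A), 19 (T/G).
That gives 5 mismatches out of 20 aligned sites, so the Hamming distance is 5.

5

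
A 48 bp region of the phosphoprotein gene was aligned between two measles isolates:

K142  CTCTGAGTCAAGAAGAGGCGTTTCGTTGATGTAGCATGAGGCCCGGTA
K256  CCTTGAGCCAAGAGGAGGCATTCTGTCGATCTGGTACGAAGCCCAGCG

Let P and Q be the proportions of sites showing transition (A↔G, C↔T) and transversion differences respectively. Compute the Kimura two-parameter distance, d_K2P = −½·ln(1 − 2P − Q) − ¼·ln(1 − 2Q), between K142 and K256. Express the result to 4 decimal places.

0.5296

Differing sites — 2:T/C (Ti); 3:C/T (Ti); 8:T/C (Ti); 14:A/G (Ti); 20:G/A (Ti); 23:T/C (Ti); 24:C/T (Ti); 27:T/C (Ti); 31:G/C (Tv); 33:A/G (Ti); 35:C/T (Ti); 37:T/C (Ti); 40:G/A (Ti); 45:G/A (Ti); 47:T/C (Ti); 48:A/G (Ti).
Of the 16 differences, 15 transitions and 1 transversion over 48 sites: P = 15/48 = 0.312500, Q = 1/48 = 0.020833.
d = −0.5·ln(0.354167) − 0.25·ln(0.958334) = −0.5·(-1.037987) − 0.25·(-0.042559) = 0.5296.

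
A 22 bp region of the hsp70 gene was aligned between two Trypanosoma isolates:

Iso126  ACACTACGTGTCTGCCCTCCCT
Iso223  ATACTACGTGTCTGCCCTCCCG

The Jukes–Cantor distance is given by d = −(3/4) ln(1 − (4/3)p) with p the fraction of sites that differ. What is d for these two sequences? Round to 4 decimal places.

Differing sites — 2:C/T; 22:T/G.
p = 2/22 = 0.090909.
d = −0.75 · ln(1 − (4/3)·0.090909) = −0.75 · ln(0.878788) = −0.75 · (-0.129212) = 0.0969.

0.0969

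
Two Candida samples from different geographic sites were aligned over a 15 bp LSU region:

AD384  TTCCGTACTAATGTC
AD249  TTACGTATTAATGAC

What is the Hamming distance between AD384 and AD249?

3

The sequences differ at positions 3 (C/A), 8 (C/T), 14 (T/A).
That gives 3 mismatches out of 15 aligned sites, so the Hamming distance is 3.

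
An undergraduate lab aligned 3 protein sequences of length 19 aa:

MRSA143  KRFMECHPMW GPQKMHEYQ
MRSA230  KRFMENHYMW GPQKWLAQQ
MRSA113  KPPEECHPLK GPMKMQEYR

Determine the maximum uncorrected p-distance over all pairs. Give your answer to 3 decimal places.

0.684

Pairwise Hamming distances:
  MRSA143 vs MRSA230: 6
  MRSA143 vs MRSA113: 8
  MRSA230 vs MRSA113: 13
The largest is 13 mismatches, between MRSA230 and MRSA113; p = 13/19 = 0.684.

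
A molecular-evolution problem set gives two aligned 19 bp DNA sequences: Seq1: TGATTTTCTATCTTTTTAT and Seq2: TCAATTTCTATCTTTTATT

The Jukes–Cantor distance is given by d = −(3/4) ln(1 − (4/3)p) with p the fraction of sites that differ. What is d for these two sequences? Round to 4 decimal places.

Mismatches occur at site 2 (G→C), site 4 (T→A), site 17 (T→A), site 18 (A→T).
p = 4/19 = 0.210526.
d = −0.75 · ln(1 − (4/3)·0.210526) = −0.75 · ln(0.719299) = −0.75 · (-0.329478) = 0.2471.

0.2471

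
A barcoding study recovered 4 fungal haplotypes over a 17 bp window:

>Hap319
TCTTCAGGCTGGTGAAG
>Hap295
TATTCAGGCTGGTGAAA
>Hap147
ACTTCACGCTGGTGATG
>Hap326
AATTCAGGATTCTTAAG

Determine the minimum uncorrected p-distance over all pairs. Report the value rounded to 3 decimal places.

0.118

Pairwise Hamming distances:
  Hap319 vs Hap295: 2
  Hap319 vs Hap147: 3
  Hap319 vs Hap326: 6
  Hap295 vs Hap147: 5
  Hap295 vs Hap326: 6
  Hap147 vs Hap326: 7
The smallest is 2 mismatches, between Hap319 and Hap295; p = 2/17 = 0.118.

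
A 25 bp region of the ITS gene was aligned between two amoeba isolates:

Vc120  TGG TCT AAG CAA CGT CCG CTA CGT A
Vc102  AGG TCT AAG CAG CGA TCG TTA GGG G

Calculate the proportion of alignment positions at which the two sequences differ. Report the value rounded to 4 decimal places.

The sequences differ at positions 1 (T/A), 12 (A/G), 15 (T/A), 16 (C/T), 19 (C/T), 22 (C/G), 24 (T/G), 25 (A/G).
There are 8 differences over 25 sites, so p = 8/25 = 0.3200.

0.3200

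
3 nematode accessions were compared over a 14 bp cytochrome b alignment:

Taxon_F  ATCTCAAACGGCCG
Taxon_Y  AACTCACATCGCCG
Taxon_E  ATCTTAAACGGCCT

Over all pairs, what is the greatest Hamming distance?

6

Pairwise Hamming distances:
  Taxon_F vs Taxon_Y: 4
  Taxon_F vs Taxon_E: 2
  Taxon_Y vs Taxon_E: 6
The largest is 6, between Taxon_Y and Taxon_E.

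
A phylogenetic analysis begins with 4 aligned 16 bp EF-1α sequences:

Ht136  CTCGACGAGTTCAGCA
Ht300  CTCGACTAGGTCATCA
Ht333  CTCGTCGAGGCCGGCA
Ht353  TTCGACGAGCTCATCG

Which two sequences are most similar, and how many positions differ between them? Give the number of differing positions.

Pairwise Hamming distances:
  Ht136 vs Ht300: 3
  Ht136 vs Ht333: 4
  Ht136 vs Ht353: 4
  Ht300 vs Ht333: 5
  Ht300 vs Ht353: 4
  Ht333 vs Ht353: 7
The smallest is 3, between Ht136 and Ht300.

3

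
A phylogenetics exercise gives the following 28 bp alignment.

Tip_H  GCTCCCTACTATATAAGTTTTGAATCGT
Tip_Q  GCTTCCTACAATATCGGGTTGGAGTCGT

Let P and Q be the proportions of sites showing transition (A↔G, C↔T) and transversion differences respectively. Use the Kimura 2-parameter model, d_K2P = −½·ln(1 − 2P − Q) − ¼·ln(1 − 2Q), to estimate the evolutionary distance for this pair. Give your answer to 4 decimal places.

Differing sites — 4:C/T (Ti); 10:T/A (Tv); 15:A/C (Tv); 16:A/G (Ti); 18:T/G (Tv); 21:T/G (Tv); 24:A/G (Ti).
Of the 7 differences, 3 transitions and 4 transversions over 28 sites: P = 3/28 = 0.107143, Q = 4/28 = 0.142857.
d = −0.5·ln(0.642857) − 0.25·ln(0.714286) = −0.5·(-0.441833) − 0.25·(-0.336472) = 0.3050.

0.3050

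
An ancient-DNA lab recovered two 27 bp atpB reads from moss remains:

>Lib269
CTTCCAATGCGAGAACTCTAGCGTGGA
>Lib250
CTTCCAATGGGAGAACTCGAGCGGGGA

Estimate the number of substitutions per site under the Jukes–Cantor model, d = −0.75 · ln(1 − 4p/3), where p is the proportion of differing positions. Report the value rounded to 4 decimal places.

Mismatches occur at site 10 (C↔G), site 19 (T↔G), site 24 (T↔G).
p = 3/27 = 0.111111.
d = −0.75 · ln(1 − (4/3)·0.111111) = −0.75 · ln(0.851852) = −0.75 · (-0.160342) = 0.1203.

0.1203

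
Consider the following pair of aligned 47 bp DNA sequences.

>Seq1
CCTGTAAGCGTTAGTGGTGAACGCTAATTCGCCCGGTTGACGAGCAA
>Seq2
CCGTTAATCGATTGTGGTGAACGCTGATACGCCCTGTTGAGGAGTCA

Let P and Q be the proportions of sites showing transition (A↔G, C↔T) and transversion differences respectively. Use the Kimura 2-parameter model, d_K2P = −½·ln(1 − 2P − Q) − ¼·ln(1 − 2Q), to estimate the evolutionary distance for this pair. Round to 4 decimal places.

0.2826

Mismatches occur at site 3 (T→G, transversion), site 4 (G→T, transversion), site 8 (G→T, transversion), site 11 (T→A, transversion), site 13 (A→T, transversion), site 26 (A→G, transition), site 29 (T→A, transversion), site 35 (G→T, transversion), site 41 (C→G, transversion), site 45 (C→T, transition), site 46 (A→C, transversion).
Of the 11 differences, 2 transitions and 9 transversions over 47 sites: P = 2/47 = 0.042553, Q = 9/47 = 0.191489.
d = −0.5·ln(0.723405) − 0.25·ln(0.617022) = −0.5·(-0.323786) − 0.25·(-0.482851) = 0.2826.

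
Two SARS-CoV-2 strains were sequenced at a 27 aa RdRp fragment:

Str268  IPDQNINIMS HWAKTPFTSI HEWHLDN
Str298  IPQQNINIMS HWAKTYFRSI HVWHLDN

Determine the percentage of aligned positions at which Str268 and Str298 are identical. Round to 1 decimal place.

85.2%

Mismatches occur at site 3 (D↔Q), site 16 (P↔Y), site 18 (T↔R), site 22 (E↔V).
23 of the 27 sites match, so the percent identity is 23/27 × 100 = 85.2%.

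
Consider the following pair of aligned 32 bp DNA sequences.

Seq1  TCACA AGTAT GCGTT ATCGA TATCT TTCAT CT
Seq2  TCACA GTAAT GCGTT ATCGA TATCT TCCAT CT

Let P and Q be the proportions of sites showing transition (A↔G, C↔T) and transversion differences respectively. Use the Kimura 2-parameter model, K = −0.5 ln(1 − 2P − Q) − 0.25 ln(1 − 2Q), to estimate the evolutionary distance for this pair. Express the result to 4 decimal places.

0.1372

Mismatches occur at site 6 (A↔G, transition), site 7 (G↔T, transversion), site 8 (T↔A, transversion), site 27 (T↔C, transition).
Of the 4 differences, 2 transitions and 2 transversions over 32 sites: P = 2/32 = 0.062500, Q = 2/32 = 0.062500.
d = −0.5·ln(0.812500) − 0.25·ln(0.875000) = −0.5·(-0.207639) − 0.25·(-0.133531) = 0.1372.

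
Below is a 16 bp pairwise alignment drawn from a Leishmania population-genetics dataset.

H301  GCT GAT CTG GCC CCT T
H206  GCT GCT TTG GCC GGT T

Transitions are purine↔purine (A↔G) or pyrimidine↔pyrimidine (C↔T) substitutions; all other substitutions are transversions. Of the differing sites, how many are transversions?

Differing sites — 5:A/C (Tv); 7:C/T (Ti); 13:C/G (Tv); 14:C/G (Tv).
Of the 4 differences, 1 transition and 3 transversions, so the answer is 3.

3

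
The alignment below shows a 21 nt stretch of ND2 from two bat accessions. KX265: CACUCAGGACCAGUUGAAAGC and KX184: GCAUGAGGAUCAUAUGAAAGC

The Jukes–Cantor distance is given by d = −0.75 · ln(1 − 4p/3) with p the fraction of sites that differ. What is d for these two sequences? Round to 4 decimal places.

0.4408

Differing sites — 1:C/G; 2:A/C; 3:C/A; 5:C/G; 10:C/U; 13:G/U; 14:U/A.
p = 7/21 = 0.333333.
d = −0.75 · ln(1 − (4/3)·0.333333) = −0.75 · ln(0.555556) = −0.75 · (-0.587786) = 0.4408.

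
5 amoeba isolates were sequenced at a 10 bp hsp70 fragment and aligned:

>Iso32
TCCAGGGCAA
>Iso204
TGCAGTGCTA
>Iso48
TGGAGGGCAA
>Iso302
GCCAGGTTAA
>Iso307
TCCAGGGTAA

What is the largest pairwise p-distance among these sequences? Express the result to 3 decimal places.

0.600

Pairwise Hamming distances:
  Iso32 vs Iso204: 3
  Iso32 vs Iso48: 2
  Iso32 vs Iso302: 3
  Iso32 vs Iso307: 1
  Iso204 vs Iso48: 3
  Iso204 vs Iso302: 6
  Iso204 vs Iso307: 4
  Iso48 vs Iso302: 5
  Iso48 vs Iso307: 3
  Iso302 vs Iso307: 2
The largest is 6 mismatches, between Iso204 and Iso302; p = 6/10 = 0.600.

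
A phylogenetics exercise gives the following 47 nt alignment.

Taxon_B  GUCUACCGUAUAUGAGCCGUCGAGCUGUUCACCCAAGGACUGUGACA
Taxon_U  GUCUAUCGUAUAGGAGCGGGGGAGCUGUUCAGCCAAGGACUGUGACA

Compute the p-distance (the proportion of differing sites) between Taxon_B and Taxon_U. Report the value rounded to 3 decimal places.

Differing sites — 6:C/U; 13:U/G; 18:C/G; 20:U/G; 21:C/G; 32:C/G.
There are 6 differences over 47 sites, so p = 6/47 = 0.128.

0.128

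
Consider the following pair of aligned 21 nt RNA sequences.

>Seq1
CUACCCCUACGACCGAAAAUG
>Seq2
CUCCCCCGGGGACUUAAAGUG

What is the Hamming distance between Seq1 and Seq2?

7

The sequences differ at positions 3 (A/C), 8 (U/G), 9 (A/G), 10 (C/G), 14 (C/U), 15 (G/U), 19 (A/G).
That gives 7 mismatches out of 21 aligned sites, so the Hamming distance is 7.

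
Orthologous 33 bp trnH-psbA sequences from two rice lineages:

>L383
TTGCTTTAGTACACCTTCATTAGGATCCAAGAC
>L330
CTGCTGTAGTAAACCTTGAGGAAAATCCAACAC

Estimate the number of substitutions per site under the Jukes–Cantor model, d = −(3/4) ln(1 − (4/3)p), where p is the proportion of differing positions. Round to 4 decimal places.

Mismatches occur at site 1 (T↔C), site 6 (T↔G), site 12 (C↔A), site 18 (C↔G), site 20 (T↔G), site 21 (T↔G), site 23 (G↔A), site 24 (G↔A), site 31 (G↔C).
p = 9/33 = 0.272727.
d = −0.75 · ln(1 − (4/3)·0.272727) = −0.75 · ln(0.636364) = −0.75 · (-0.451985) = 0.3390.

0.3390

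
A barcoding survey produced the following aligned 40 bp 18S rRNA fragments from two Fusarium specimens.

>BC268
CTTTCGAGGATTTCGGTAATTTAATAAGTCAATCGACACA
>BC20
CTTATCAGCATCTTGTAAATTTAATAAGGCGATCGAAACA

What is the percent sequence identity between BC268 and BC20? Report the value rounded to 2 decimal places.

Mismatches occur at site 4 (T/A), site 5 (C/T), site 6 (G/C), site 9 (G/C), site 12 (T/C), site 14 (C/T), site 16 (G/T), site 17 (T/A), site 29 (T/G), site 31 (A/G), site 37 (C/A).
29 of the 40 sites match, so the percent identity is 29/40 × 100 = 72.50%.

72.50%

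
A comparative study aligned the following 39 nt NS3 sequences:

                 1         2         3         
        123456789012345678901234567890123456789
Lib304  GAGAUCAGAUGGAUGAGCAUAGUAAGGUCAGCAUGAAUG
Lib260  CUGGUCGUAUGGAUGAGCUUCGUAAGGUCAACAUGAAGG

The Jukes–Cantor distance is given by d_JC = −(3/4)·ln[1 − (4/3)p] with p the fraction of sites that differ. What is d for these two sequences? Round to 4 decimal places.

The sequences differ at positions 1 (G/C), 2 (A/U), 4 (A/G), 7 (A/G), 8 (G/U), 19 (A/U), 21 (A/C), 31 (G/A), 38 (U/G).
p = 9/39 = 0.230769.
d = −0.75 · ln(1 − (4/3)·0.230769) = −0.75 · ln(0.692308) = −0.75 · (-0.367724) = 0.2758.

0.2758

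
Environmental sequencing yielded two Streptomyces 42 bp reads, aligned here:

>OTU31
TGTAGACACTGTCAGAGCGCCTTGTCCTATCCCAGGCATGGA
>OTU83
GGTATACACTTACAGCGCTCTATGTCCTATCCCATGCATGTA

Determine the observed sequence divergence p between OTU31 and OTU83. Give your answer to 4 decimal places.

The sequences differ at positions 1 (T/G), 5 (G/T), 11 (G/T), 12 (T/A), 16 (A/C), 19 (G/T), 21 (C/T), 22 (T/A), 35 (G/T), 41 (G/T).
There are 10 differences over 42 sites, so p = 10/42 = 0.2381.

0.2381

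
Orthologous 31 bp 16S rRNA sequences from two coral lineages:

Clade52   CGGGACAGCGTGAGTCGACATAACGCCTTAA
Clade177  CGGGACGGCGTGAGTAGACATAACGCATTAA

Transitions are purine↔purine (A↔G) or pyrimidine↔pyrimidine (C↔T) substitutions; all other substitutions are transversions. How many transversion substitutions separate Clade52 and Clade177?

The sequences differ at positions 7 (A/G, transition), 16 (C/A, transversion), 27 (C/A, transversion).
Of the 3 differences, 1 transition and 2 transversions, so the answer is 2.

2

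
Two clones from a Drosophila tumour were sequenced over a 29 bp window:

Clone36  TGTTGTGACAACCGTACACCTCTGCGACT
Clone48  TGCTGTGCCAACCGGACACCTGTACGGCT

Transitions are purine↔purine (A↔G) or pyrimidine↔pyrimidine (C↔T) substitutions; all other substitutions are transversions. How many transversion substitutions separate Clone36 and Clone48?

The sequences differ at positions 3 (T/C, transition), 8 (A/C, transversion), 15 (T/G, transversion), 22 (C/G, transversion), 24 (G/A, transition), 27 (A/G, transition).
Of the 6 differences, 3 transitions and 3 transversions, so the answer is 3.

3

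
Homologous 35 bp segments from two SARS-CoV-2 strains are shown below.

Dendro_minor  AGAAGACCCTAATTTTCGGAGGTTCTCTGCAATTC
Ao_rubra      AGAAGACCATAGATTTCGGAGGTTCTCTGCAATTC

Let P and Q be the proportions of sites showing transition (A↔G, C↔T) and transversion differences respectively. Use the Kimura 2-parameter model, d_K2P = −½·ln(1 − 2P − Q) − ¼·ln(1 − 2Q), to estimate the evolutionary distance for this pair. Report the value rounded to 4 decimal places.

0.0910

Differing sites — 9:C/A (Tv); 12:A/G (Ti); 13:T/A (Tv).
Of the 3 differences, 1 transition and 2 transversions over 35 sites: P = 1/35 = 0.028571, Q = 2/35 = 0.057143.
d = −0.5·ln(0.885715) − 0.25·ln(0.885714) = −0.5·(-0.121360) − 0.25·(-0.121361) = 0.0910.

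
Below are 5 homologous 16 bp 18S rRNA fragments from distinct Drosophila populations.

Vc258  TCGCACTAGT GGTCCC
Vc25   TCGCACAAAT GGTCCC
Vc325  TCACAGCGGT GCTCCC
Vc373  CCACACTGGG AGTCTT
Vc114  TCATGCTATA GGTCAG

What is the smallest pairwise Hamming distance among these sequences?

2

Pairwise Hamming distances:
  Vc258 vs Vc25: 2
  Vc258 vs Vc325: 5
  Vc258 vs Vc373: 7
  Vc258 vs Vc114: 7
  Vc25 vs Vc325: 6
  Vc25 vs Vc373: 9
  Vc25 vs Vc114: 8
  Vc325 vs Vc373: 8
  Vc325 vs Vc114: 10
  Vc373 vs Vc114: 9
The smallest is 2, between Vc258 and Vc25.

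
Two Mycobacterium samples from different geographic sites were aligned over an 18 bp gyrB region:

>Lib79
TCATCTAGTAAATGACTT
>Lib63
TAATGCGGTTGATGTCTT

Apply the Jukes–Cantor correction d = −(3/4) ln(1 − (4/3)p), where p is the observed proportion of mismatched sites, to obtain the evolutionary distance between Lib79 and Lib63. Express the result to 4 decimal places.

0.5482

The sequences differ at positions 2 (C/A), 5 (C/G), 6 (T/C), 7 (A/G), 10 (A/T), 11 (A/G), 15 (A/T).
p = 7/18 = 0.388889.
d = −0.75 · ln(1 − (4/3)·0.388889) = −0.75 · ln(0.481481) = −0.75 · (-0.730889) = 0.5482.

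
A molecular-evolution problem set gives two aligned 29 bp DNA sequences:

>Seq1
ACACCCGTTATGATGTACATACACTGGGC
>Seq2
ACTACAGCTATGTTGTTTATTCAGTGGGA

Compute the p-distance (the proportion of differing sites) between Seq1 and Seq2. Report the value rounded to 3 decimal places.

0.345

Differing sites — 3:A/T; 4:C/A; 6:C/A; 8:T/C; 13:A/T; 17:A/T; 18:C/T; 21:A/T; 24:C/G; 29:C/A.
There are 10 differences over 29 sites, so p = 10/29 = 0.345.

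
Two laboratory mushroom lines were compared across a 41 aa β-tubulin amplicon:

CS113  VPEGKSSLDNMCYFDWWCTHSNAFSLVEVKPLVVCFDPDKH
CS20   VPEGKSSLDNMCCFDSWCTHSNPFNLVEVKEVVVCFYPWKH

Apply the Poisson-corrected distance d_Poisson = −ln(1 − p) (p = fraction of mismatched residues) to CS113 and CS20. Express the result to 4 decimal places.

0.2171

Differing sites — 13:Y/C; 16:W/S; 23:A/P; 25:S/N; 31:P/E; 32:L/V; 37:D/Y; 39:D/W.
p = 8/41 = 0.195122.
d = −ln(1 − 0.195122) = −ln(0.804878) = 0.2171.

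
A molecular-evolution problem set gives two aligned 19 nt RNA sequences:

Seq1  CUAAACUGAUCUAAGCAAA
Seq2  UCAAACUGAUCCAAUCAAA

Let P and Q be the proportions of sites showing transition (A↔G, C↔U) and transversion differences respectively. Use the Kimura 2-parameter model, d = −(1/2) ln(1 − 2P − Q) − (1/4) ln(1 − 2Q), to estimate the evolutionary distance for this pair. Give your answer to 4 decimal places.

0.2576

The sequences differ at positions 1 (C/U, transition), 2 (U/C, transition), 12 (U/C, transition), 15 (G/U, transversion).
Of the 4 differences, 3 transitions and 1 transversion over 19 sites: P = 3/19 = 0.157895, Q = 1/19 = 0.052632.
d = −0.5·ln(0.631578) − 0.25·ln(0.894736) = −0.5·(-0.459534) − 0.25·(-0.111227) = 0.2576.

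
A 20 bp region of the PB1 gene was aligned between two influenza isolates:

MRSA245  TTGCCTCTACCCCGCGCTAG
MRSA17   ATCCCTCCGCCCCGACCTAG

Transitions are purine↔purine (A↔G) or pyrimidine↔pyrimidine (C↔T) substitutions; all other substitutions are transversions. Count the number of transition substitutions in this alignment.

Mismatches occur at site 1 (T/A, transversion), site 3 (G/C, transversion), site 8 (T/C, transition), site 9 (A/G, transition), site 15 (C/A, transversion), site 16 (G/C, transversion).
Of the 6 differences, 2 transitions and 4 transversions, so the answer is 2.

2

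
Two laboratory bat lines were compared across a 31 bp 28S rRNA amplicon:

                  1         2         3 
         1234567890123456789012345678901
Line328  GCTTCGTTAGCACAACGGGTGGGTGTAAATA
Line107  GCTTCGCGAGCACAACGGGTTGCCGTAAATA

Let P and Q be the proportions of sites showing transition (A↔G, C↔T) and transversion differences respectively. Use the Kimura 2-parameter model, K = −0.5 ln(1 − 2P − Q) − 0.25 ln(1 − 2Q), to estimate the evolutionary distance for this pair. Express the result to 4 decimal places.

Differing sites — 7:T/C (Ti); 8:T/G (Tv); 21:G/T (Tv); 23:G/C (Tv); 24:T/C (Ti).
Of the 5 differences, 2 transitions and 3 transversions over 31 sites: P = 2/31 = 0.064516, Q = 3/31 = 0.096774.
d = −0.5·ln(0.774194) − 0.25·ln(0.806452) = −0.5·(-0.255933) − 0.25·(-0.215111) = 0.1817.

0.1817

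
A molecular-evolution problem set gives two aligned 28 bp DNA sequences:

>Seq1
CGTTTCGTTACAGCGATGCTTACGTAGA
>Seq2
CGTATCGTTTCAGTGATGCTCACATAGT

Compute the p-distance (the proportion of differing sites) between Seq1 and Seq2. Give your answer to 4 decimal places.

0.2143

The sequences differ at positions 4 (T/A), 10 (A/T), 14 (C/T), 21 (T/C), 24 (G/A), 28 (A/T).
There are 6 differences over 28 sites, so p = 6/28 = 0.2143.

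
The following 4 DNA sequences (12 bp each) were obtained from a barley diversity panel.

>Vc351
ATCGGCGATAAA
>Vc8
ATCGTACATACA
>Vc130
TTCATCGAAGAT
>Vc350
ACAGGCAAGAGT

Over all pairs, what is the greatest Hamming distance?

9

Pairwise Hamming distances:
  Vc351 vs Vc8: 4
  Vc351 vs Vc130: 6
  Vc351 vs Vc350: 6
  Vc8 vs Vc130: 8
  Vc8 vs Vc350: 8
  Vc130 vs Vc350: 9
The largest is 9, between Vc130 and Vc350.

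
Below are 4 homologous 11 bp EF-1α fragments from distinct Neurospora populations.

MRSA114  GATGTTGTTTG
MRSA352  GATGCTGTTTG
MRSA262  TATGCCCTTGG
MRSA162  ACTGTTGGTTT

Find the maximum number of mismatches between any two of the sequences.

8

Pairwise Hamming distances:
  MRSA114 vs MRSA352: 1
  MRSA114 vs MRSA262: 5
  MRSA114 vs MRSA162: 4
  MRSA352 vs MRSA262: 4
  MRSA352 vs MRSA162: 5
  MRSA262 vs MRSA162: 8
The largest is 8, between MRSA262 and MRSA162.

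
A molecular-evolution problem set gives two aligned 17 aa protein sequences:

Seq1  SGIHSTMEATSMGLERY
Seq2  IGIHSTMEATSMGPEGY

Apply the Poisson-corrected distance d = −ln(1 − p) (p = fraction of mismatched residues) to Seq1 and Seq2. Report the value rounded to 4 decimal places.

0.1942

Mismatches occur at site 1 (S/I), site 14 (L/P), site 16 (R/G).
p = 3/17 = 0.176471.
d = −ln(1 − 0.176471) = −ln(0.823529) = 0.1942.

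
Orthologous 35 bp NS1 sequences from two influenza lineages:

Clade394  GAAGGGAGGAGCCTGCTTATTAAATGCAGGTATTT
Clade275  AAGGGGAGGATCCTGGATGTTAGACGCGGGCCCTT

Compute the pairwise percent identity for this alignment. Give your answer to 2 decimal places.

65.71%

Mismatches occur at site 1 (G↔A), site 3 (A↔G), site 11 (G↔T), site 16 (C↔G), site 17 (T↔A), site 19 (A↔G), site 23 (A↔G), site 25 (T↔C), site 28 (A↔G), site 31 (T↔C), site 32 (A↔C), site 33 (T↔C).
23 of the 35 sites match, so the percent identity is 23/35 × 100 = 65.71%.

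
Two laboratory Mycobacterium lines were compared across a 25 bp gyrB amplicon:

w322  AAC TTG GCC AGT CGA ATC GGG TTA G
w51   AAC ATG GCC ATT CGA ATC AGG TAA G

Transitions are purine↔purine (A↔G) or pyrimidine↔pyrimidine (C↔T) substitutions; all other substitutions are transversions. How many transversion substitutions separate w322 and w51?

3

Differing sites — 4:T/A (Tv); 11:G/T (Tv); 19:G/A (Ti); 23:T/A (Tv).
Of the 4 differences, 1 transition and 3 transversions, so the answer is 3.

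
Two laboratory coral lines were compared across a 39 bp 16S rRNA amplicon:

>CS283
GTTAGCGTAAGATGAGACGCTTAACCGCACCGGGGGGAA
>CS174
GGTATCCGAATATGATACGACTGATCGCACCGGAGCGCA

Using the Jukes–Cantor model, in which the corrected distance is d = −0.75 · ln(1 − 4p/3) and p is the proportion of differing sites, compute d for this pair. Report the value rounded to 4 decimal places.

0.4408

Mismatches occur at site 2 (T→G), site 5 (G→T), site 7 (G→C), site 8 (T→G), site 11 (G→T), site 16 (G→T), site 20 (C→A), site 21 (T→C), site 23 (A→G), site 25 (C→T), site 34 (G→A), site 36 (G→C), site 38 (A→C).
p = 13/39 = 0.333333.
d = −0.75 · ln(1 − (4/3)·0.333333) = −0.75 · ln(0.555556) = −0.75 · (-0.587786) = 0.4408.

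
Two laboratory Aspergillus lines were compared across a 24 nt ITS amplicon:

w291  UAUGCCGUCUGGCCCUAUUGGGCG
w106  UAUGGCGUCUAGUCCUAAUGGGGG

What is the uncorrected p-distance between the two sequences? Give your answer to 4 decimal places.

0.2083

Differing sites — 5:C/G; 11:G/A; 13:C/U; 18:U/A; 23:C/G.
There are 5 differences over 24 sites, so p = 5/24 = 0.2083.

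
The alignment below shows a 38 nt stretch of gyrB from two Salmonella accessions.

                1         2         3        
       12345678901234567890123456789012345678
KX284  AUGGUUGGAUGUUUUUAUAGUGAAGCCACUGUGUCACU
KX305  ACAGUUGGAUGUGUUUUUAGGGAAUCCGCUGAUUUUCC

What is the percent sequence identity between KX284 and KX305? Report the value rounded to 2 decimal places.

68.42%

Mismatches occur at site 2 (U/C), site 3 (G/A), site 13 (U/G), site 17 (A/U), site 21 (U/G), site 25 (G/U), site 28 (A/G), site 32 (U/A), site 33 (G/U), site 35 (C/U), site 36 (A/U), site 38 (U/C).
26 of the 38 sites match, so the percent identity is 26/38 × 100 = 68.42%.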